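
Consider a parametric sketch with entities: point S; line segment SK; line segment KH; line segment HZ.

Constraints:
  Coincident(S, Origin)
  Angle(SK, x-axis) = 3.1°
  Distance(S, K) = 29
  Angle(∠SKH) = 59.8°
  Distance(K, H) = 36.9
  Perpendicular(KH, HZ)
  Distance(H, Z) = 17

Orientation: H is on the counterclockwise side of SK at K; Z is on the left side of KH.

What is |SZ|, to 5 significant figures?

23.725

S is at the origin; SK runs at 3.1° with length 29.0, so K = 29.0·(cos 3.1°, sin 3.1°) = (28.958, 1.5683). ∠SKH = 59.8°, so KH runs at 3.1° + (180° − 59.8°) = 123.30° from the x-axis; with |KH| = 36.9, H = K + 36.9·(cos 123.30°, sin 123.30°) = (8.6986, 32.410). The perpendicularity gives HZ at right angles to KH; with |HZ| = 17.0 on the left of KH, Z = H + 17.0·(-0.83581, -0.54902) = (-5.5101, 23.076). Then |SZ| = |Z − S| = 23.725.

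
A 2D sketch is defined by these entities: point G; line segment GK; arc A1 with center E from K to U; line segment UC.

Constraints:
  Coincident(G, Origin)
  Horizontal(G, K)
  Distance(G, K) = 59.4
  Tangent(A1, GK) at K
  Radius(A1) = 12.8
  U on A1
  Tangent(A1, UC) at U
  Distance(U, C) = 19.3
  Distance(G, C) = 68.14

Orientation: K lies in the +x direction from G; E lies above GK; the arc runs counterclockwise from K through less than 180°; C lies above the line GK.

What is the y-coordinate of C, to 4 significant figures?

35.91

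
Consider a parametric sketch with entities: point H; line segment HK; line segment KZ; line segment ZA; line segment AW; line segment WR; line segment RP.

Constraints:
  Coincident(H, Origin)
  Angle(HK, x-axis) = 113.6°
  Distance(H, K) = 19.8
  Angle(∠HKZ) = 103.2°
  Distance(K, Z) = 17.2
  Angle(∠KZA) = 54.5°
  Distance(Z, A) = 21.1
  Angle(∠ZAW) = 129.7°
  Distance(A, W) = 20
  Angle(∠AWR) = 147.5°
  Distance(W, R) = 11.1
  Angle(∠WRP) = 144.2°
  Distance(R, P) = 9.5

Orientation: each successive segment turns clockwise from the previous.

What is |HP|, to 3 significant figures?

28.4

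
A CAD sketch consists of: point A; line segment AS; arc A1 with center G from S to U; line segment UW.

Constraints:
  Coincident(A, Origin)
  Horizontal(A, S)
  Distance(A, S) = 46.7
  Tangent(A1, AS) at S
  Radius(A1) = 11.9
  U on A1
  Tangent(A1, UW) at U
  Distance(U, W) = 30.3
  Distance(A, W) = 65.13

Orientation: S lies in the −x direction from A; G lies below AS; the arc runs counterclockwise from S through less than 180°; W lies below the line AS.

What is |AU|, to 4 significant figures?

60.05

Checks: |GU| = 11.90 ✓; ∠(GU, UW) = 90.00° ✓; |UW| = 30.30 ✓; |AW| = 65.13 ✓.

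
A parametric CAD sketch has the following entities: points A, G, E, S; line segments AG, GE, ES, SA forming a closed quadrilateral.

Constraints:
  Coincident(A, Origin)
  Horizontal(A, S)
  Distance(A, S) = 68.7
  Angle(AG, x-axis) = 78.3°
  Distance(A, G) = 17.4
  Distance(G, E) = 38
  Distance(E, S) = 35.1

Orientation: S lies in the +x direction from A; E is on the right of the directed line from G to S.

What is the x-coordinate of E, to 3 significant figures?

34.0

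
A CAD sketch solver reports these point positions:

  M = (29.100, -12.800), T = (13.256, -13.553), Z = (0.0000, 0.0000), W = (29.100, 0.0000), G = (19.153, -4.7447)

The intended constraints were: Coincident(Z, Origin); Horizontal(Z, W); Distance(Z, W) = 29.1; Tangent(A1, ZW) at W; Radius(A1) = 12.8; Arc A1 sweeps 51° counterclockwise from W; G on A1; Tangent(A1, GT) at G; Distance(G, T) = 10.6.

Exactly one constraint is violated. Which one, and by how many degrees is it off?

Tangent(A1, GT) at G — off by 5.20°.

Z = (0.00, 0.00) ✓; Z.y = 0.00, W.y = 0.00 ✓; |ZW| = 29.10 ✓; ∠(MW, WZ) = 90.00° ✓; |MW| = 12.80 ✓; bearing(M→G) − bearing(M→W) = 51.00° ✓; |MG| = 12.80 ✓; ∠(MG, GT) = 84.80° ✗; |GT| = 10.60 ✓.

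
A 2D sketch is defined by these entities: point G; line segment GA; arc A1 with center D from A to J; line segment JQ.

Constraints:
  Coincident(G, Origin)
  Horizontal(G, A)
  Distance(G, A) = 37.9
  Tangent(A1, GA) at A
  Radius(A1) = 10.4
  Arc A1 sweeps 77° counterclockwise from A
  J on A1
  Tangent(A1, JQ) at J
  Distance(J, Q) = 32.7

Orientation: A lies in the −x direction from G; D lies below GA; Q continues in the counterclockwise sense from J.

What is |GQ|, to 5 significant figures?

68.277

On A1, A sits at bearing 90° from D; a 77° counterclockwise sweep puts J at bearing 167°, so J = D + 10.4·(cos 167°, sin 167°) = (-48.033, -8.0605). A1 meets JQ tangentially, so DJ is at right angles to JQ, so JQ runs along (−sin 167°, cos 167°); with |JQ| = 32.7, Q = (-55.389, -39.922). Then |GQ| = |Q − G| = 68.277.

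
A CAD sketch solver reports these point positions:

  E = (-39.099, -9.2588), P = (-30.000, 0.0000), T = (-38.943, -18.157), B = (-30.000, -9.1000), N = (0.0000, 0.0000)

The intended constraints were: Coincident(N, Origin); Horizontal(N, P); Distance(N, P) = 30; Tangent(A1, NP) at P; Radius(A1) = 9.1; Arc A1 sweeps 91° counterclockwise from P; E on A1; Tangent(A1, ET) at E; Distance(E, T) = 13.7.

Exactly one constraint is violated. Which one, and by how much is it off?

Distance(E, T) = 13.7 — off by 4.80.

N = (0.00, 0.00) ✓; N.y = 0.00, P.y = 0.00 ✓; |NP| = 30.00 ✓; ∠(BP, PN) = 90.00° ✓; |BP| = 9.100 ✓; bearing(B→E) − bearing(B→P) = 91.00° ✓; |BE| = 9.100 ✓; ∠(BE, ET) = 90.00° ✓; |ET| = 8.900 ✗.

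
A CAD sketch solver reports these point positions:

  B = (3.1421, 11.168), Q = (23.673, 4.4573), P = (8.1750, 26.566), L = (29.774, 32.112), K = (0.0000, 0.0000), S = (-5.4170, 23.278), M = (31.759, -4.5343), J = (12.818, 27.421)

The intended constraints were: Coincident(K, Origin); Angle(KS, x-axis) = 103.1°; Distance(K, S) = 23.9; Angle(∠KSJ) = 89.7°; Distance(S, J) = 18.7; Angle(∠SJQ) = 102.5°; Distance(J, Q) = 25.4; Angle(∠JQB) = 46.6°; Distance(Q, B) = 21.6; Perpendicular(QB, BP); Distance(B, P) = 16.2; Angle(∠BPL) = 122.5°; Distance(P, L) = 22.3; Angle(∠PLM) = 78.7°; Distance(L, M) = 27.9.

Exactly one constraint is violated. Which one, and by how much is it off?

Distance(L, M) = 27.9 — off by 8.80.

K = (0.00, 0.00) ✓; KS at 103.1° ✓; |KS| = 23.90 ✓; ∠KSJ = 89.70° ✓; |SJ| = 18.70 ✓; ∠SJQ = 102.5° ✓; |JQ| = 25.40 ✓; ∠JQB = 46.60° ✓; |QB| = 21.60 ✓; ∠(QB, BP) = 90.00° ✓; |BP| = 16.20 ✓; ∠BPL = 122.5° ✓; |PL| = 22.30 ✓; ∠PLM = 78.70° ✓; |LM| = 36.70 ✗.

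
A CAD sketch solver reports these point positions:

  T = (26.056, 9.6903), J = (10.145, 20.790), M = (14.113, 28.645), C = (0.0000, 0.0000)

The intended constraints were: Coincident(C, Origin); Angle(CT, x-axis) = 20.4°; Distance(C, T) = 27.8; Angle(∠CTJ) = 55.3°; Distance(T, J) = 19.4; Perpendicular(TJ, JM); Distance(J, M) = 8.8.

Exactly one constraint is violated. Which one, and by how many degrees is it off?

Perpendicular(TJ, JM) — off by 8.10°.

C = (0.00, 0.00) ✓; CT at 20.40° ✓; |CT| = 27.80 ✓; ∠CTJ = 55.30° ✓; |TJ| = 19.40 ✓; ∠(TJ, JM) = 81.90° ✗; |JM| = 8.800 ✓.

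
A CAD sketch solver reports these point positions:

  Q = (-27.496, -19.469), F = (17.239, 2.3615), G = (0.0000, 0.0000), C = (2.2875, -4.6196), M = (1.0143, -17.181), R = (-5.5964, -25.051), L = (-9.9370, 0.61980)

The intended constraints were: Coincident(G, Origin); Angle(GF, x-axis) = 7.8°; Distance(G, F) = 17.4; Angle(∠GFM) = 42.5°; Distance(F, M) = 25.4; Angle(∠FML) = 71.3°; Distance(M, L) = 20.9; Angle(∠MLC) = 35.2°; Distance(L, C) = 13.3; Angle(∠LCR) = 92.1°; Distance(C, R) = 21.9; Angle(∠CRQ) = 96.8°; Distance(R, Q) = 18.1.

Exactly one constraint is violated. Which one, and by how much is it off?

Distance(R, Q) = 18.1 — off by 4.50.

G = (0.00, 0.00) ✓; GF at 7.800° ✓; |GF| = 17.40 ✓; ∠GFM = 42.50° ✓; |FM| = 25.40 ✓; ∠FML = 71.30° ✓; |ML| = 20.90 ✓; ∠MLC = 35.20° ✓; |LC| = 13.30 ✓; ∠LCR = 92.10° ✓; |CR| = 21.90 ✓; ∠CRQ = 96.80° ✓; |RQ| = 22.60 ✗.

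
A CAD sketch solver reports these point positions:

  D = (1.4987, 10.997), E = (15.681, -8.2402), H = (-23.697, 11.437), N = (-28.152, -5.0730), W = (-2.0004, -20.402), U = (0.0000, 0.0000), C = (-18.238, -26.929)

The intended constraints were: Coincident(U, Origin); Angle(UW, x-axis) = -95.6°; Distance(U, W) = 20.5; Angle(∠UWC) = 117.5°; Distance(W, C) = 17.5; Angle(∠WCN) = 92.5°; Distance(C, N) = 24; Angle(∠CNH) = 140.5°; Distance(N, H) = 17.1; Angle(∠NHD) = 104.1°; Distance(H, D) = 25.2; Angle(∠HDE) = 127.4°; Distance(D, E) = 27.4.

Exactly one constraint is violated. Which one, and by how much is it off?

Distance(D, E) = 27.4 — off by 3.50.

U = (0.00, 0.00) ✓; UW at -95.60° ✓; |UW| = 20.50 ✓; ∠UWC = 117.5° ✓; |WC| = 17.50 ✓; ∠WCN = 92.50° ✓; |CN| = 24.00 ✓; ∠CNH = 140.5° ✓; |NH| = 17.10 ✓; ∠NHD = 104.1° ✓; |HD| = 25.20 ✓; ∠HDE = 127.4° ✓; |DE| = 23.90 ✗.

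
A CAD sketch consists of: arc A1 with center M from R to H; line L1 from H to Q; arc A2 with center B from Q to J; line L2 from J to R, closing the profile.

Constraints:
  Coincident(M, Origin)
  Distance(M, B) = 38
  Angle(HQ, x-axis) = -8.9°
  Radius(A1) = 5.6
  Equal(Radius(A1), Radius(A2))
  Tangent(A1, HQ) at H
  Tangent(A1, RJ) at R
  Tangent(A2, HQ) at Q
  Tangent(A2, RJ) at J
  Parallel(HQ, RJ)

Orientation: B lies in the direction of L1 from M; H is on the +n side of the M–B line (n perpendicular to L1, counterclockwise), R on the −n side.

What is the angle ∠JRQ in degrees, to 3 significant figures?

16.4°

Tangency of A1 to both parallel lines with radius 5.6 puts H and R at M ± 5.6·n: H = (0.866, 5.53), R = (-0.866, -5.53). Equal radii place Q and J the same way about B: Q = B + 5.6·n = (38.4, -0.346), J = B − 5.6·n = (36.7, -11.4). Then cos ∠JRQ = RJ·RQ / (|RJ||RQ|), giving 16.4°.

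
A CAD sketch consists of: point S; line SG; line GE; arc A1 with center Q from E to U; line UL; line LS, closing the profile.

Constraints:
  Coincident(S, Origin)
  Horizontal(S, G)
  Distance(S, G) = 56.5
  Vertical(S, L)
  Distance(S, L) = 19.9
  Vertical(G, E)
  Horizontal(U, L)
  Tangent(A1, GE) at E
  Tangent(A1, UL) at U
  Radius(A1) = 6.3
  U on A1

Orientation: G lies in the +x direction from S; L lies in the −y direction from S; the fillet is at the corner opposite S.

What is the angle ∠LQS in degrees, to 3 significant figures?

22.3°

S and L share the same x with |SL| = 19.9 and L on the −y side, so L = (0.00, -19.9). The virtual corner opposite S is at (56.5, -19.9). Tangency of A1 to GE means the radius QE is perpendicular to GE and tangency of A1 to UL means the radius QU is perpendicular to UL, with radius 6.3, so the center Q sits 6.3 in from both sides at Q = (50.2, -13.6). Then cos ∠LQS = QL·QS / (|QL||QS|), giving 22.3°.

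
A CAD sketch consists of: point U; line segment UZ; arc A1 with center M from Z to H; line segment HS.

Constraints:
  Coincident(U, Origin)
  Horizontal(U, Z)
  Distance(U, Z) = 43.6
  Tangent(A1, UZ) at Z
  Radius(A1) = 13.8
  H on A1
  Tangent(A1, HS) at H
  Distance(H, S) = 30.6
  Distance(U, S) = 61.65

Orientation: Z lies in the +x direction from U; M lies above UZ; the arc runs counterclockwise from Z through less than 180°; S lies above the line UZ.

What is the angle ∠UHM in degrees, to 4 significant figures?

10.26°

U is at the origin; UZ is horizontal with |UZ| = 43.6 and Z on the +x side, so Z = (43.60, 0.000). A1 meets UZ tangentially, so MZ is at right angles to UZ, so M = Z + (0, 13.8) = (43.60, 13.80). Since MH ⟂ HS (tangency), |MS| = √(13.8² + 30.6²) = 33.57 regardless of where H sits on A1. So S lies on both circle(U, 61.65) and circle(M, 33.57); the above-UZ intersection is S = (39.73, 47.14). H is the foot of the tangent from S: H = (55.44, 20.89).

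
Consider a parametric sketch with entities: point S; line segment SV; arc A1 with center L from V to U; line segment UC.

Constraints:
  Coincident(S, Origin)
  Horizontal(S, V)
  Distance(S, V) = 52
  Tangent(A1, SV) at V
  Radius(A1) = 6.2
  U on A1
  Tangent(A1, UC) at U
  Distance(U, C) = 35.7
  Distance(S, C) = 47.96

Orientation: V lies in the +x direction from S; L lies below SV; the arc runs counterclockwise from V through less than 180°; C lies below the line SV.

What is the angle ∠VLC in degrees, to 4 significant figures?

145.7°

Checks: S = (0.00, 0.00) ✓; |LU| = 6.200 ✓; ∠(LU, UC) = 90.00° ✓; |UC| = 35.70 ✓; |SC| = 47.96 ✓.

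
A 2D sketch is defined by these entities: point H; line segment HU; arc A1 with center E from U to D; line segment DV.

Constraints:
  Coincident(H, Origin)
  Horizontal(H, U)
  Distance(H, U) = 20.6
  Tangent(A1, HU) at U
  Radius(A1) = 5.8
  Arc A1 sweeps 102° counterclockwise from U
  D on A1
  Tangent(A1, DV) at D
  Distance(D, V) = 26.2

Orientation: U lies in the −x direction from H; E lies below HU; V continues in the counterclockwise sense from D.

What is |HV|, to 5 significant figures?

38.712

H is at the origin; H and U share the same y with |HU| = 20.6 and U on the −x side, so U = (-20.600, 0.0000). The tangent condition forces EU to be normal to HU, so E = U + (0, -5.8) = (-20.600, -5.8000). On A1, U sits at bearing 90° from E; a 102° counterclockwise sweep puts D at bearing 192°, so D = E + 5.8·(cos 192°, sin 192°) = (-26.273, -7.0059). A1 meets DV tangentially, so ED is at right angles to DV, so DV runs along (−sin 192°, cos 192°); with |DV| = 26.2, V = (-20.826, -32.633). Then |HV| = |V − H| = 38.712.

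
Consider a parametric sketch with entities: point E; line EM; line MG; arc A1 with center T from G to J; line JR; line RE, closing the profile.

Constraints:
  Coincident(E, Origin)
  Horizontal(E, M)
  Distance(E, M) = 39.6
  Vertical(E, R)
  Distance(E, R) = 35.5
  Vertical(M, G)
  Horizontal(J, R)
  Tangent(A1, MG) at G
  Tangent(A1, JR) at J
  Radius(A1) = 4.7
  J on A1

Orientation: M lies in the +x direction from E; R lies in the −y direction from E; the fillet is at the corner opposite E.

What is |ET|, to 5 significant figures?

46.547

E is at the origin; EM is horizontal with |EM| = 39.6 and M on the +x side, so M = (39.600, 0.0000). E and R share the same x with |ER| = 35.5 and R on the −y side, so R = (0.0000, -35.500). The virtual corner opposite E is at (39.600, -35.500). Since A1 is tangent to MG there, TG ⟂ MG and A1 meets JR tangentially, so TJ is at right angles to JR, with radius 4.7, so the center T sits 4.7 in from both sides at T = (34.900, -30.800). Then |ET| = |T − E| = 46.547.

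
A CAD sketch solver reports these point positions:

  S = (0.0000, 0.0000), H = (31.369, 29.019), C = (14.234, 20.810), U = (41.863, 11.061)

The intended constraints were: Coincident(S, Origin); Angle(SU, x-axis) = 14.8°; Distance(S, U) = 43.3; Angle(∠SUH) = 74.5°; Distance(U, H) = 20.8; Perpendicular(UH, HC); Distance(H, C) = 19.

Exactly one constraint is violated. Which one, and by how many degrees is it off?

Perpendicular(UH, HC) — off by 4.70°.

S = (0.00, 0.00) ✓; SU at 14.80° ✓; |SU| = 43.30 ✓; ∠SUH = 74.50° ✓; |UH| = 20.80 ✓; ∠(UH, HC) = 85.30° ✗; |HC| = 19.00 ✓.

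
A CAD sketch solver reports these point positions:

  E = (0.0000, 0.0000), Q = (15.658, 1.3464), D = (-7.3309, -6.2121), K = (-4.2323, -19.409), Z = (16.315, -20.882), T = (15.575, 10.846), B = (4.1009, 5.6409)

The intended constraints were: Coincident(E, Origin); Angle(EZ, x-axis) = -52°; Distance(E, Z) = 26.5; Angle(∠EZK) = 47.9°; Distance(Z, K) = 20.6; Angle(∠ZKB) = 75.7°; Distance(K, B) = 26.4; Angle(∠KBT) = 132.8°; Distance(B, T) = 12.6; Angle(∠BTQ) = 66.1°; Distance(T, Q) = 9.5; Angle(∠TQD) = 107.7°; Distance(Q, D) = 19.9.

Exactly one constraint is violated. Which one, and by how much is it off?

Distance(Q, D) = 19.9 — off by 4.30.

E = (0.00, 0.00) ✓; EZ at -52.00° ✓; |EZ| = 26.50 ✓; ∠EZK = 47.90° ✓; |ZK| = 20.60 ✓; ∠ZKB = 75.70° ✓; |KB| = 26.40 ✓; ∠KBT = 132.8° ✓; |BT| = 12.60 ✓; ∠BTQ = 66.10° ✓; |TQ| = 9.500 ✓; ∠TQD = 107.7° ✓; |QD| = 24.20 ✗.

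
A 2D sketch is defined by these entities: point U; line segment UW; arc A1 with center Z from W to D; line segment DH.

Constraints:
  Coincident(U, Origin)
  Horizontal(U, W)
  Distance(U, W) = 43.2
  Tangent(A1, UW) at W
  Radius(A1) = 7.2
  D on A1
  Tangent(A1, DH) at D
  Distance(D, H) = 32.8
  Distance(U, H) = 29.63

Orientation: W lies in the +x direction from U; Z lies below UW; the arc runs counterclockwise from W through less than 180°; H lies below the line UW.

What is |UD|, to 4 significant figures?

38.13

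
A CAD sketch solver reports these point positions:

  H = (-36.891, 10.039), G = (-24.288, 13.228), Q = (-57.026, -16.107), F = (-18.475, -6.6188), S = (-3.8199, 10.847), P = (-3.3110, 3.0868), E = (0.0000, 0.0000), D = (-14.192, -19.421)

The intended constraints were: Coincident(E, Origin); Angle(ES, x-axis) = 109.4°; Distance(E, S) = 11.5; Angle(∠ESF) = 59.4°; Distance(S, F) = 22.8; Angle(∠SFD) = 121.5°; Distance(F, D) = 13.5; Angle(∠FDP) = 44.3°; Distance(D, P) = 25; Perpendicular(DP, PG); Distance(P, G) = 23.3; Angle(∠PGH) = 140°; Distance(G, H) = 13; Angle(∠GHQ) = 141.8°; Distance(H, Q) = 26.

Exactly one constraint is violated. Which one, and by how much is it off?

Distance(H, Q) = 26 — off by 7.00.

E = (0.00, 0.00) ✓; ES at 109.4° ✓; |ES| = 11.50 ✓; ∠ESF = 59.40° ✓; |SF| = 22.80 ✓; ∠SFD = 121.5° ✓; |FD| = 13.50 ✓; ∠FDP = 44.30° ✓; |DP| = 25.00 ✓; ∠(DP, PG) = 90.00° ✓; |PG| = 23.30 ✓; ∠PGH = 140.0° ✓; |GH| = 13.00 ✓; ∠GHQ = 141.8° ✓; |HQ| = 33.00 ✗.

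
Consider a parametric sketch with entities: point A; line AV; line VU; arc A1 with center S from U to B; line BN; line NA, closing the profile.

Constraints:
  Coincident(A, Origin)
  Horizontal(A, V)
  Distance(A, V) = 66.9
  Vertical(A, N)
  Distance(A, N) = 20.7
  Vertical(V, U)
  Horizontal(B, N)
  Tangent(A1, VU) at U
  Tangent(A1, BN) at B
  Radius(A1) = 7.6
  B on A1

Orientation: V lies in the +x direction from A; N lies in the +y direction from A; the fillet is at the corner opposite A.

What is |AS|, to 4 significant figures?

60.73

A is at the origin; A and V share the same y with |AV| = 66.9 and V on the +x side, so V = (66.90, 0.000). AN is vertical with |AN| = 20.7 and N on the +y side, so N = (0.000, 20.70). The virtual corner opposite A is at (66.90, 20.70). The tangent condition forces SU to be normal to VU and tangency of A1 to BN means the radius SB is perpendicular to BN, with radius 7.6, so the center S sits 7.6 in from both sides at S = (59.30, 13.10). Then |AS| = |S − A| = 60.73.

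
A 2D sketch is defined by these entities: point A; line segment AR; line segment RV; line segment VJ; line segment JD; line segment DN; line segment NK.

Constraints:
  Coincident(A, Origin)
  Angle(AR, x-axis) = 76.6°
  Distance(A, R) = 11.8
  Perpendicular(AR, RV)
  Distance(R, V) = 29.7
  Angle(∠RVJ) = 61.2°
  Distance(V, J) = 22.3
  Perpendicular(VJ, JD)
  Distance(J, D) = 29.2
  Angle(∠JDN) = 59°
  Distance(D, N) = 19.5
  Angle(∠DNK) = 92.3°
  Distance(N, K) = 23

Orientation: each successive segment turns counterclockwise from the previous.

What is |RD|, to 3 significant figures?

8.60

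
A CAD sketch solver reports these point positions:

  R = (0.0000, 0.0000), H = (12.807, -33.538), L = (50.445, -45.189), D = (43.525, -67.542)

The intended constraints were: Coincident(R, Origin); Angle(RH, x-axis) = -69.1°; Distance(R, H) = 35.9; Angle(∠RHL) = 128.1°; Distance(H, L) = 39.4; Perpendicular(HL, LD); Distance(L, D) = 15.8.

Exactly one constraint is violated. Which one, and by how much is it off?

Distance(L, D) = 15.8 — off by 7.60.

R = (0.00, 0.00) ✓; RH at -69.10° ✓; |RH| = 35.90 ✓; ∠RHL = 128.1° ✓; |HL| = 39.40 ✓; ∠(HL, LD) = 90.00° ✓; |LD| = 23.40 ✗.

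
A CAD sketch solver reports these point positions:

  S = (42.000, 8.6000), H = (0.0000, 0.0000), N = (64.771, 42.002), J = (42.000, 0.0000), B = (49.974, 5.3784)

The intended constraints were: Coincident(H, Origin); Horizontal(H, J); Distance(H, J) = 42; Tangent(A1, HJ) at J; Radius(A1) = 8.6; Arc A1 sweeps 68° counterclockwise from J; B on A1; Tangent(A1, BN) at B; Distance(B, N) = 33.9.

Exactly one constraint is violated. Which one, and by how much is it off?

Distance(B, N) = 33.9 — off by 5.60.

H = (0.00, 0.00) ✓; H.y = 0.00, J.y = 0.00 ✓; |HJ| = 42.00 ✓; ∠(SJ, JH) = 90.00° ✓; |SJ| = 8.600 ✓; bearing(S→B) − bearing(S→J) = 68.00° ✓; |SB| = 8.600 ✓; ∠(SB, BN) = 90.00° ✓; |BN| = 39.50 ✗.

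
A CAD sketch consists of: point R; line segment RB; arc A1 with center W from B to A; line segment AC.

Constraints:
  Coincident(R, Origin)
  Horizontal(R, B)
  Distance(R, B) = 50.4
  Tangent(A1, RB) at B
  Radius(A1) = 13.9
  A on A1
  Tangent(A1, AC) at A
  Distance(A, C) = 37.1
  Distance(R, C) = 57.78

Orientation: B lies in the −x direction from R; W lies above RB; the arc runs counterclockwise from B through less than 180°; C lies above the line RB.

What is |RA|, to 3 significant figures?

38.5

R is at the origin; R and B share the same y with |RB| = 50.4 and B on the −x side, so B = (-50.4, 0.00). Tangency of A1 to RB means the radius WB is perpendicular to RB, so W = B + (0, 13.9) = (-50.4, 13.9). Since WA ⟂ AC (tangency), |WC| = √(13.9² + 37.1²) = 39.6 regardless of where A sits on A1. So C lies on both circle(R, 57.78) and circle(W, 39.6); the above-RB intersection is C = (-31.3, 48.6). A is the foot of the tangent from C: A = (-36.6, 11.9).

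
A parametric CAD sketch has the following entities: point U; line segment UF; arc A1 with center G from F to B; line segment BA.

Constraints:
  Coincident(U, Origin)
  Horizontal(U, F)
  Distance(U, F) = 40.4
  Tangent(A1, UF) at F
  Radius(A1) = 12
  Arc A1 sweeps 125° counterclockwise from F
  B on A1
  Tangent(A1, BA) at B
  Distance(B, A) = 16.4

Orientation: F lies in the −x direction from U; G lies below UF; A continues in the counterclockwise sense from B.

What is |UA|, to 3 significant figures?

52.1

U is at the origin; U and F share the same y with |UF| = 40.4 and F on the −x side, so F = (-40.4, 0.00). The tangent condition forces GF to be normal to UF, so G = F + (0, -12) = (-40.4, -12.0). On A1, F sits at bearing 90° from G; a 125° counterclockwise sweep puts B at bearing 215°, so B = G + 12.0·(cos 215°, sin 215°) = (-50.2, -18.9). A1 meets BA tangentially, so GB is at right angles to BA, so BA runs along (−sin 215°, cos 215°); with |BA| = 16.4, A = (-40.8, -32.3). Then |UA| = |A − U| = 52.1.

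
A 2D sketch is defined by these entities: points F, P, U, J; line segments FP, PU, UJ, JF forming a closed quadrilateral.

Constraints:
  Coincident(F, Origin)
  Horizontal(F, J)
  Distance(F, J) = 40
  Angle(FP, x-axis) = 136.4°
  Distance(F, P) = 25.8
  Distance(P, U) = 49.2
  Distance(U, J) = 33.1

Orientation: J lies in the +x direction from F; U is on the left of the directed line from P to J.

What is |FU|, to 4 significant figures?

42.31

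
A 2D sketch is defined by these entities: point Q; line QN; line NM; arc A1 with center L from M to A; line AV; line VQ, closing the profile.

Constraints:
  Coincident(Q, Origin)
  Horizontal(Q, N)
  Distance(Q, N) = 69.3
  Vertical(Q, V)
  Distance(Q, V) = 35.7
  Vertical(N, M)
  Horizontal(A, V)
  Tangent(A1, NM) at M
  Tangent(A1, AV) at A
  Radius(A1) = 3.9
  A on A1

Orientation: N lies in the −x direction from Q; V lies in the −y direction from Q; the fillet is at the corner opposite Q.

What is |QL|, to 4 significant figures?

72.72

Q is at the origin; Q and N share the same y with |QN| = 69.3 and N on the −x side, so N = (-69.30, 0.000). QV is vertical with |QV| = 35.7 and V on the −y side, so V = (0.000, -35.70). The virtual corner opposite Q is at (-69.30, -35.70). Tangency of A1 to NM means the radius LM is perpendicular to NM and A1 meets AV tangentially, so LA is at right angles to AV, with radius 3.9, so the center L sits 3.9 in from both sides at L = (-65.40, -31.80). Then |QL| = |L − Q| = 72.72.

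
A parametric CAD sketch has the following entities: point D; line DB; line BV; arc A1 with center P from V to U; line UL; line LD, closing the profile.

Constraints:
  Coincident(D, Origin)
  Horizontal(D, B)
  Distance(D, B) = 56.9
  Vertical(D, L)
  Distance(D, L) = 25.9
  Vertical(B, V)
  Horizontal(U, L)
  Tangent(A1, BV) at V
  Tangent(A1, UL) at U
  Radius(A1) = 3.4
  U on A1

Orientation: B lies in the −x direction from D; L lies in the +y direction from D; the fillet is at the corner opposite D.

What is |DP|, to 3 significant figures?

58.0

D is at the origin; D and B share the same y with |DB| = 56.9 and B on the −x side, so B = (-56.9, 0.00). DL is vertical with |DL| = 25.9 and L on the +y side, so L = (0.00, 25.9). The virtual corner opposite D is at (-56.9, 25.9). The tangent condition forces PV to be normal to BV and the tangent condition forces PU to be normal to UL, with radius 3.4, so the center P sits 3.4 in from both sides at P = (-53.5, 22.5). Then |DP| = |P − D| = 58.0.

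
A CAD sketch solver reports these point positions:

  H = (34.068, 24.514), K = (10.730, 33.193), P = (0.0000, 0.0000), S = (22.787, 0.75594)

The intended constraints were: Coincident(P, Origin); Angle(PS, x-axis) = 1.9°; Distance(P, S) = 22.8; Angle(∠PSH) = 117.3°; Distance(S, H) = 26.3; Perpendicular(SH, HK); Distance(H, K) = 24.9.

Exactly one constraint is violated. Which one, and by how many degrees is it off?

Perpendicular(SH, HK) — off by 5.00°.

P = (0.00, 0.00) ✓; PS at 1.900° ✓; |PS| = 22.80 ✓; ∠PSH = 117.3° ✓; |SH| = 26.30 ✓; ∠(SH, HK) = 95.00° ✗; |HK| = 24.90 ✓.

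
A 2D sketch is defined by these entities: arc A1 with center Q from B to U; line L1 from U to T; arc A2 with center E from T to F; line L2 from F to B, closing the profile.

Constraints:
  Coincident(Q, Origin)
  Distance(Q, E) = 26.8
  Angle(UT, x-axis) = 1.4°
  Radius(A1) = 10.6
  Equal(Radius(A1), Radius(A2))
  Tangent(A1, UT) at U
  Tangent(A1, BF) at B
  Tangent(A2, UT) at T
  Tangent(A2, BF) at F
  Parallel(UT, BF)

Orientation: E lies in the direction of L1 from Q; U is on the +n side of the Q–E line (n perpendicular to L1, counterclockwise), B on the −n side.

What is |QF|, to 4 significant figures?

28.82

Tangency of A1 to both parallel lines with radius 10.6 puts U and B at Q ± 10.6·n: U = (-0.2590, 10.60), B = (0.2590, -10.60). Equal radii place T and F the same way about E: T = E + 10.6·n = (26.53, 11.25), F = E − 10.6·n = (27.05, -9.942). Then |QF| = |F − Q| = 28.82.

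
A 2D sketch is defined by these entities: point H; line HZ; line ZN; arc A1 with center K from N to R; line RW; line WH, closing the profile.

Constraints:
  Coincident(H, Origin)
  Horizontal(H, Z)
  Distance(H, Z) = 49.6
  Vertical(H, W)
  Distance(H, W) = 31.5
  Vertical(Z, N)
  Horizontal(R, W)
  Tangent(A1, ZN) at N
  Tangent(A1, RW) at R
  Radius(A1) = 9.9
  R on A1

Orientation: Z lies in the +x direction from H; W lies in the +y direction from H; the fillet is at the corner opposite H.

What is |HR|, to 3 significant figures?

50.7

H is at the origin; HZ is horizontal with |HZ| = 49.6 and Z on the +x side, so Z = (49.6, 0.00). HW is vertical with |HW| = 31.5 and W on the +y side, so W = (0.00, 31.5). The virtual corner opposite H is at (49.6, 31.5). A1 meets ZN tangentially, so KN is at right angles to ZN and the tangent condition forces KR to be normal to RW, with radius 9.9, so the center K sits 9.9 in from both sides at K = (39.7, 21.6). That places the tangent points at N = (49.6, 21.6) on ZN and R = (39.7, 31.5) on RW. Then |HR| = |R − H| = 50.7.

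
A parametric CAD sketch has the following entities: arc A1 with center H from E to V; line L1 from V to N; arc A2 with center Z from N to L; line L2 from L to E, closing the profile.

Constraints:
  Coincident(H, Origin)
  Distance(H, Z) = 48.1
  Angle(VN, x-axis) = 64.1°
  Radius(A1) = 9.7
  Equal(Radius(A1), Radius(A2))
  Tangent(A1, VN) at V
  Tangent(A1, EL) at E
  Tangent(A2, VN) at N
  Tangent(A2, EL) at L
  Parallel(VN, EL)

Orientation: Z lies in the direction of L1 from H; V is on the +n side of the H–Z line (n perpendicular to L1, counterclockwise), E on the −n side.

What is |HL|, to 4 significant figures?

49.07

The slot axis is L1's direction at 64.1°, so u = (cos 64.1°, sin 64.1°) = (0.4368, 0.8996) and n = (−sin 64.1°, cos 64.1°) = (-0.8996, 0.4368). H is at the origin and Z lies 48.1 along u from H, so Z = 48.1·u = (21.01, 43.27). Tangency of A1 to both parallel lines with radius 9.7 puts V and E at H ± 9.7·n: V = (-8.726, 4.237), E = (8.726, -4.237). Equal radii place N and L the same way about Z: N = Z + 9.7·n = (12.28, 47.51), L = Z − 9.7·n = (29.74, 39.03). Then |HL| = |L − H| = 49.07.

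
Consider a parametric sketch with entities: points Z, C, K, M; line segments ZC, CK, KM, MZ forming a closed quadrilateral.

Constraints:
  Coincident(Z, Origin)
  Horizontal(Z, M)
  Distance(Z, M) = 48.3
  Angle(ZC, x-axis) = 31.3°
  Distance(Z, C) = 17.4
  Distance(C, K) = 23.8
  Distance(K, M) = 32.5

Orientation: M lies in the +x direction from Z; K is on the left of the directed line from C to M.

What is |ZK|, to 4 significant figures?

40.70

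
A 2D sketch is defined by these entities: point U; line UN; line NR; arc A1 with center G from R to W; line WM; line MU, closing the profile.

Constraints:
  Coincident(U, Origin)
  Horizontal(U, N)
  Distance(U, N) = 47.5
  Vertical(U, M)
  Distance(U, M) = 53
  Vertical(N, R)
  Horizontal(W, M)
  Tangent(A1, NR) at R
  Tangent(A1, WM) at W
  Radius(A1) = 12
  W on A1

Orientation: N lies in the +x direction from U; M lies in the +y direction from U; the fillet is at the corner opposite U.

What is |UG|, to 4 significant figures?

54.23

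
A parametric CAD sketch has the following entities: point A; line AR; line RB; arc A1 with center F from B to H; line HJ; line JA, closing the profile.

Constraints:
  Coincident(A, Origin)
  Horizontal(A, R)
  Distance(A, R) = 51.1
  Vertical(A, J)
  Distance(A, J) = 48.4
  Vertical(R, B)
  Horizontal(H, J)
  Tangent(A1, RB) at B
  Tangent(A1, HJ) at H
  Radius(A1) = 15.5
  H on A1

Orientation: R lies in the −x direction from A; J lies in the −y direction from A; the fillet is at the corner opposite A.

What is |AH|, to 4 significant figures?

60.08

The virtual corner opposite A is at (-51.10, -48.40). Tangency of A1 to RB means the radius FB is perpendicular to RB and since A1 is tangent to HJ there, FH ⟂ HJ, with radius 15.5, so the center F sits 15.5 in from both sides at F = (-35.60, -32.90). That places the tangent points at B = (-51.10, -32.90) on RB and H = (-35.60, -48.40) on HJ. Then |AH| = |H − A| = 60.08.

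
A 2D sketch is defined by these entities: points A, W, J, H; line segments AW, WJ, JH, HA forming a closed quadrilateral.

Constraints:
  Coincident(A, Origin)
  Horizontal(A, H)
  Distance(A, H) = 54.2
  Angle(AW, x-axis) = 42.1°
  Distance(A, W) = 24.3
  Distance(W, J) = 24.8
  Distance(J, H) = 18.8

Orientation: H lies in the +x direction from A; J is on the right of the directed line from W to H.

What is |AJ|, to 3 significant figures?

35.5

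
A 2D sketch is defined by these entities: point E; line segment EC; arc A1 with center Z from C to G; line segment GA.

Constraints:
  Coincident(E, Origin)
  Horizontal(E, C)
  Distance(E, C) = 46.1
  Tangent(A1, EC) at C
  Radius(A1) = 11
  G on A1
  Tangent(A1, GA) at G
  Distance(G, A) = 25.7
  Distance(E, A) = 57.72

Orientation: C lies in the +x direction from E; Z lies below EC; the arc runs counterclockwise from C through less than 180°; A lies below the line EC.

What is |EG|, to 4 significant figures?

38.24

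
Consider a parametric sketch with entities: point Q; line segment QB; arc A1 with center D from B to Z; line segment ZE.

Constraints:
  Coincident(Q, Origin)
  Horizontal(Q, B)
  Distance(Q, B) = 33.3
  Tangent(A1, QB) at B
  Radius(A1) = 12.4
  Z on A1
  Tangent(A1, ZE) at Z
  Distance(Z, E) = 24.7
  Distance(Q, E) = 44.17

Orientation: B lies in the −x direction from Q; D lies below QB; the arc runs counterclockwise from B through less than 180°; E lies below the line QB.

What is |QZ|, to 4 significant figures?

46.78

Checks: |DZ| = 12.40 ✓; ∠(DZ, ZE) = 90.00° ✓; |ZE| = 24.70 ✓; |QE| = 44.17 ✓.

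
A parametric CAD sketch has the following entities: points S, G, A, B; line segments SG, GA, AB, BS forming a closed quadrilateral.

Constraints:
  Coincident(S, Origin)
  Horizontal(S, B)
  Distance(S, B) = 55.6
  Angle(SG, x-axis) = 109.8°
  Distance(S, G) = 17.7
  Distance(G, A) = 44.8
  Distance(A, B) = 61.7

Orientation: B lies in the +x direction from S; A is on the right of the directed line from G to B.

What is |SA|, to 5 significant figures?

27.683

Checks: SG at 109.8° ✓; |GA| = 44.80 ✓; |AB| = 61.70 ✓.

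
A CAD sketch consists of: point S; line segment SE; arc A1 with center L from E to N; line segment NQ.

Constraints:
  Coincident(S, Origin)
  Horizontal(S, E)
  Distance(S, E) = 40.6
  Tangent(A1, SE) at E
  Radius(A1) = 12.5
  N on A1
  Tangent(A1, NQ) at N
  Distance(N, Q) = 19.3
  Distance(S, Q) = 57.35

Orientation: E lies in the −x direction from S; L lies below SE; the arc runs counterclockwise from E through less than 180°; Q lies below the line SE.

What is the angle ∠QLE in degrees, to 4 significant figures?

167.8°

Checks: |LN| = 12.50 ✓; ∠(LN, NQ) = 90.00° ✓; |NQ| = 19.30 ✓; |SQ| = 57.35 ✓.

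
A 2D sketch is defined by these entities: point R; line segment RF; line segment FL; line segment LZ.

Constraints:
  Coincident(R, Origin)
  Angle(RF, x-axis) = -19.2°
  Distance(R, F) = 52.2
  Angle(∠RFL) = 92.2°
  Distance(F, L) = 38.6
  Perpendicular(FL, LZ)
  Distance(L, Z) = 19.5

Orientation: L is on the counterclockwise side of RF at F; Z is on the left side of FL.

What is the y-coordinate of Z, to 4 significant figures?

25.89

∠RFL = 92.2°, so FL runs at -19.2° + (180° − 92.2°) = 68.60° from the x-axis; with |FL| = 38.6, L = F + 38.6·(cos 68.60°, sin 68.60°) = (63.38, 18.77). The perpendicularity gives LZ at right angles to FL; with |LZ| = 19.5 on the left of FL, Z = L + 19.5·(-0.9311, 0.3649) = (45.23, 25.89). So Z.y = 25.89.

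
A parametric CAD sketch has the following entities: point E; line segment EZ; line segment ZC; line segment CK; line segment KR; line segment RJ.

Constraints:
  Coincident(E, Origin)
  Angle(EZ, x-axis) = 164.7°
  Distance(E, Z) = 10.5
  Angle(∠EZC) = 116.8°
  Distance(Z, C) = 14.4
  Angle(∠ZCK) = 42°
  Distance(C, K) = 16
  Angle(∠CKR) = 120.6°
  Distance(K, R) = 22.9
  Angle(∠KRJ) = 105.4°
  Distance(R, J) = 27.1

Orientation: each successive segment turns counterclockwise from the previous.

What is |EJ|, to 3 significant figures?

35.3

E is at the origin; EZ runs at 164.7° with length 10.5, so Z = (-10.1, 2.77). ∠EZC = 116.8° gives ZC at -132° from the x-axis; with |ZC| = 14.4, C = (-19.8, -7.91). ∠ZCK = 42.0° gives CK at 5.90° from the x-axis; with |CK| = 16.0, K = (-3.87, -6.27). ∠CKR = 120.6° gives KR at 65.3° from the x-axis; with |KR| = 22.9, R = (5.70, 14.5). ∠KRJ = 105.4° gives RJ at 140° from the x-axis; with |RJ| = 27.1, J = (-15.0, 32.0). Then |EJ| = |J − E| = 35.3.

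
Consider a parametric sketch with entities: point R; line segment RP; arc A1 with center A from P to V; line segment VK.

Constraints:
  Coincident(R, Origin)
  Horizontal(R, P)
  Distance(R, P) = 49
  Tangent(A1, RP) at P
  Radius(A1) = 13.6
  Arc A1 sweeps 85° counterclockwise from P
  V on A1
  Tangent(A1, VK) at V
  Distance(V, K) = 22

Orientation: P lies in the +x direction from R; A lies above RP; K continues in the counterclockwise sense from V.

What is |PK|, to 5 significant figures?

37.654

On A1, P sits at bearing -90° from A; an 85° counterclockwise sweep puts V at bearing -5°, so V = A + 13.6·(cos -5°, sin -5°) = (62.548, 12.415). Since A1 is tangent to VK there, AV ⟂ VK, so VK runs along (−sin -5°, cos -5°); with |VK| = 22.0, K = (64.466, 34.331). Then |PK| = |K − P| = 37.654.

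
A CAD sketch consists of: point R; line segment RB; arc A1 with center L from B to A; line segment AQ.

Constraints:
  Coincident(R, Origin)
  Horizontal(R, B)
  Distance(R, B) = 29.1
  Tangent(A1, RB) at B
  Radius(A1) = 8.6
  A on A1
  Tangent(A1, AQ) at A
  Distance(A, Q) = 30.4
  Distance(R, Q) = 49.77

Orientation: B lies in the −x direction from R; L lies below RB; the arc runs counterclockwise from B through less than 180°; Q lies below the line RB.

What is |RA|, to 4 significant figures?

38.94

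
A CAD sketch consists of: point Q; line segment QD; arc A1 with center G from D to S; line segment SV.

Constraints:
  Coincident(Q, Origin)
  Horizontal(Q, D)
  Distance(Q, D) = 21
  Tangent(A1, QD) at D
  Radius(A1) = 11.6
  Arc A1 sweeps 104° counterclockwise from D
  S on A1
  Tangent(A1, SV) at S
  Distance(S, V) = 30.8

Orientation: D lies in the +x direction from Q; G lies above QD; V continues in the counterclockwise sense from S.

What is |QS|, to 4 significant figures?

35.33

Tangency of A1 to QD means the radius GD is perpendicular to QD, so G = D + (0, 11.6) = (21.00, 11.60). On A1, D sits at bearing -90° from G; a 104° counterclockwise sweep puts S at bearing 14°, so S = G + 11.6·(cos 14°, sin 14°) = (32.26, 14.41). Then |QS| = |S − Q| = 35.33.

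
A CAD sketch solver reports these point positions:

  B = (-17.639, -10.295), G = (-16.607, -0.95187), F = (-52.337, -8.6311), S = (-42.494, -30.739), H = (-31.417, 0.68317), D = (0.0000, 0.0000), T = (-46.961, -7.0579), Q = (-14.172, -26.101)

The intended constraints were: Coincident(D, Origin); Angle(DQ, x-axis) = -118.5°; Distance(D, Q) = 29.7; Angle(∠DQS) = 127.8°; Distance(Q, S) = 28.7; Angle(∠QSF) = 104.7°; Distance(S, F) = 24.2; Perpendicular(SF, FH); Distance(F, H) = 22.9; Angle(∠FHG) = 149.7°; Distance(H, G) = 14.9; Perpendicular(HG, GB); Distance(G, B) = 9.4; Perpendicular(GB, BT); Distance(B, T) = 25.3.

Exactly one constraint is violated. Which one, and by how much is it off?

Distance(B, T) = 25.3 — off by 4.20.

D = (0.00, 0.00) ✓; DQ at -118.5° ✓; |DQ| = 29.70 ✓; ∠DQS = 127.8° ✓; |QS| = 28.70 ✓; ∠QSF = 104.7° ✓; |SF| = 24.20 ✓; ∠(SF, FH) = 90.00° ✓; |FH| = 22.90 ✓; ∠FHG = 149.7° ✓; |HG| = 14.90 ✓; ∠(HG, GB) = 90.00° ✓; |GB| = 9.400 ✓; ∠(GB, BT) = 90.00° ✓; |BT| = 29.50 ✗.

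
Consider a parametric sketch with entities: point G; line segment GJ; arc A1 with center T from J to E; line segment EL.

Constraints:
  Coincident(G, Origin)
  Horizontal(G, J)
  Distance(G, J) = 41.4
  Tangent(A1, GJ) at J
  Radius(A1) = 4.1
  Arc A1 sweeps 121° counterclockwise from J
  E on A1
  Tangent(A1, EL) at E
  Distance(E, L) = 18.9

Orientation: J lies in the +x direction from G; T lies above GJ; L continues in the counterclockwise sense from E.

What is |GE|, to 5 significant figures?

45.342

G is at the origin; GJ is horizontal with |GJ| = 41.4 and J on the +x side, so J = (41.400, 0.0000). Since A1 is tangent to GJ there, TJ ⟂ GJ, so T = J + (0, 4.1) = (41.400, 4.1000). On A1, J sits at bearing -90° from T; a 121° counterclockwise sweep puts E at bearing 31°, so E = T + 4.1·(cos 31°, sin 31°) = (44.914, 6.2117). Then |GE| = |E − G| = 45.342.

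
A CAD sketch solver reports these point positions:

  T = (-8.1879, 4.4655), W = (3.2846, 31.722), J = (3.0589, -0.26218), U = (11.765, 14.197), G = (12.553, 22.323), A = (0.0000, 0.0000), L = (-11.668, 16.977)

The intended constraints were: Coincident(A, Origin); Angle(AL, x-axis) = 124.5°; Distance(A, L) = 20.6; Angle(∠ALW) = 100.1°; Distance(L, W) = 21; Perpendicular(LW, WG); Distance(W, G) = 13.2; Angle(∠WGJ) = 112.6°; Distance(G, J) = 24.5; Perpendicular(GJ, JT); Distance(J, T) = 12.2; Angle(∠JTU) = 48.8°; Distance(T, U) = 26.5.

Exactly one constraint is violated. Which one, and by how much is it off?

Distance(T, U) = 26.5 — off by 4.30.

A = (0.00, 0.00) ✓; AL at 124.5° ✓; |AL| = 20.60 ✓; ∠ALW = 100.1° ✓; |LW| = 21.00 ✓; ∠(LW, WG) = 90.00° ✓; |WG| = 13.20 ✓; ∠WGJ = 112.6° ✓; |GJ| = 24.50 ✓; ∠(GJ, JT) = 90.00° ✓; |JT| = 12.20 ✓; ∠JTU = 48.80° ✓; |TU| = 22.20 ✗.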